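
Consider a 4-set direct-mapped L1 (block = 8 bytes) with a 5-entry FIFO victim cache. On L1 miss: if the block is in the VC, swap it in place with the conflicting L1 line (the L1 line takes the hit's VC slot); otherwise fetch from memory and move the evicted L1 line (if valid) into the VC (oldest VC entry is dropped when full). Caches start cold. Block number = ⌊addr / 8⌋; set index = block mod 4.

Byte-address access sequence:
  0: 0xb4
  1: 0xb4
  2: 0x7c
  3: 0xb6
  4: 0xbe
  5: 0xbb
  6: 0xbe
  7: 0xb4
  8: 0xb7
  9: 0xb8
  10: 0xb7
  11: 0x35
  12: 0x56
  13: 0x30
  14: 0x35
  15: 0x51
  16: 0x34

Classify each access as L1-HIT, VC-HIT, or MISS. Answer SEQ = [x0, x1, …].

0: 0xb4 (blk 22, set 2) → MISS  vc=[]
1: 0xb4 (blk 22, set 2) → L1-HIT  vc=[]
2: 0x7c (blk 15, set 3) → MISS  vc=[]
3: 0xb6 (blk 22, set 2) → L1-HIT  vc=[]
4: 0xbe (blk 23, set 3) → MISS  vc=[15]
5: 0xbb (blk 23, set 3) → L1-HIT  vc=[15]
6: 0xbe (blk 23, set 3) → L1-HIT  vc=[15]
7: 0xb4 (blk 22, set 2) → L1-HIT  vc=[15]
8: 0xb7 (blk 22, set 2) → L1-HIT  vc=[15]
9: 0xb8 (blk 23, set 3) → L1-HIT  vc=[15]
10: 0xb7 (blk 22, set 2) → L1-HIT  vc=[15]
11: 0x35 (blk 6, set 2) → MISS  vc=[15, 22]
12: 0x56 (blk 10, set 2) → MISS  vc=[15, 22, 6]
13: 0x30 (blk 6, set 2) → VC-HIT  vc=[15, 22, 10]
14: 0x35 (blk 6, set 2) → L1-HIT  vc=[15, 22, 10]
15: 0x51 (blk 10, set 2) → VC-HIT  vc=[15, 22, 6]
16: 0x34 (blk 6, set 2) → VC-HIT  vc=[15, 22, 10]

SEQ = [MISS, L1-HIT, MISS, L1-HIT, MISS, L1-HIT, L1-HIT, L1-HIT, L1-HIT, L1-HIT, L1-HIT, MISS, MISS, VC-HIT, L1-HIT, VC-HIT, VC-HIT]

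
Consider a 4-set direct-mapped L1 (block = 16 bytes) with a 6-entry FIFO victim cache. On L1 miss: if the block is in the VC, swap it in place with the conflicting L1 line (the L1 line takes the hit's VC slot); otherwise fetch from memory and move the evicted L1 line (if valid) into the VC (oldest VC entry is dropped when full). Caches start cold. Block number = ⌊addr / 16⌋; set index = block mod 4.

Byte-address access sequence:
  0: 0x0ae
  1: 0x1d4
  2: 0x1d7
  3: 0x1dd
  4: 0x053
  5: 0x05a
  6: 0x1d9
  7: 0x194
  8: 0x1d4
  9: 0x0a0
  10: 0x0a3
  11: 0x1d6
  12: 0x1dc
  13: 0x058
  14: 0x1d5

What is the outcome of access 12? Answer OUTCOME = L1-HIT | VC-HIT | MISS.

  [0] addr=0xae blk=10 s=2: MISS | VC []
  [1] addr=0x1d4 blk=29 s=1: MISS | VC []
  [2] addr=0x1d7 blk=29 s=1: L1-HIT | VC []
  [3] addr=0x1dd blk=29 s=1: L1-HIT | VC []
  [4] addr=0x53 blk=5 s=1: MISS | VC [29]
  [5] addr=0x5a blk=5 s=1: L1-HIT | VC [29]
  [6] addr=0x1d9 blk=29 s=1: VC-HIT | VC [5]
  [7] addr=0x194 blk=25 s=1: MISS | VC [5, 29]
  [8] addr=0x1d4 blk=29 s=1: VC-HIT | VC [5, 25]
  [9] addr=0xa0 blk=10 s=2: L1-HIT | VC [5, 25]
  [10] addr=0xa3 blk=10 s=2: L1-HIT | VC [5, 25]
  [11] addr=0x1d6 blk=29 s=1: L1-HIT | VC [5, 25]
  [12] addr=0x1dc blk=29 s=1: L1-HIT | VC [5, 25]
  [13] addr=0x58 blk=5 s=1: VC-HIT | VC [29, 25]
  [14] addr=0x1d5 blk=29 s=1: VC-HIT | VC [5, 25]

OUTCOME = L1-HIT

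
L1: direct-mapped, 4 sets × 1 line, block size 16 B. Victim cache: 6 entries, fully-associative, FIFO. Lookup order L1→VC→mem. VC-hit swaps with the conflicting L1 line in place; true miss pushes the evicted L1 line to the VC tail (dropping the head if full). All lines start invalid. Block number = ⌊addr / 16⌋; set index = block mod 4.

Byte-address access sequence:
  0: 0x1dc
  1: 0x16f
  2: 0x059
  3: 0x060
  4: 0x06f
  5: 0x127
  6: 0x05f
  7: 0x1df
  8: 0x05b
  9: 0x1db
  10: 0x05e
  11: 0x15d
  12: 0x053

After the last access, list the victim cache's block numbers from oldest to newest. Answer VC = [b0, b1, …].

VC = [29, 22, 6, 21]

#0 0x1dc→b29/s1 MISS; vc=[]
#1 0x16f→b22/s2 MISS; vc=[]
#2 0x59→b5/s1 MISS; vc=[29]
#3 0x60→b6/s2 MISS; vc=[29,22]
#4 0x6f→b6/s2 L1-HIT; vc=[29,22]
#5 0x127→b18/s2 MISS; vc=[29,22,6]
#6 0x5f→b5/s1 L1-HIT; vc=[29,22,6]
#7 0x1df→b29/s1 VC-HIT; vc=[5,22,6]
#8 0x5b→b5/s1 VC-HIT; vc=[29,22,6]
#9 0x1db→b29/s1 VC-HIT; vc=[5,22,6]
#10 0x5e→b5/s1 VC-HIT; vc=[29,22,6]
#11 0x15d→b21/s1 MISS; vc=[29,22,6,5]
#12 0x53→b5/s1 VC-HIT; vc=[29,22,6,21]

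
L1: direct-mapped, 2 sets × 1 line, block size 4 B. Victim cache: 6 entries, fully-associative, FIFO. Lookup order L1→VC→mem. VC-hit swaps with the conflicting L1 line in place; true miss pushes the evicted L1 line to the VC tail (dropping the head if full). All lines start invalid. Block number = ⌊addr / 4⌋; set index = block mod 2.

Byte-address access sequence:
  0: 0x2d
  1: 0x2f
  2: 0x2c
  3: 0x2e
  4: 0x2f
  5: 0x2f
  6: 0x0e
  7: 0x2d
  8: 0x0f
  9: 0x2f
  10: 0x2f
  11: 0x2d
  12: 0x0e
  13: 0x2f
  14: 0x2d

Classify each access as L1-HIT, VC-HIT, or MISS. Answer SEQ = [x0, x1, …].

SEQ = [MISS, L1-HIT, L1-HIT, L1-HIT, L1-HIT, L1-HIT, MISS, VC-HIT, VC-HIT, VC-HIT, L1-HIT, L1-HIT, VC-HIT, VC-HIT, L1-HIT]

0: 0x2d (blk 11, set 1) → MISS  vc=[]
1: 0x2f (blk 11, set 1) → L1-HIT  vc=[]
2: 0x2c (blk 11, set 1) → L1-HIT  vc=[]
3: 0x2e (blk 11, set 1) → L1-HIT  vc=[]
4: 0x2f (blk 11, set 1) → L1-HIT  vc=[]
5: 0x2f (blk 11, set 1) → L1-HIT  vc=[]
6: 0xe (blk 3, set 1) → MISS  vc=[11]
7: 0x2d (blk 11, set 1) → VC-HIT  vc=[3]
8: 0xf (blk 3, set 1) → VC-HIT  vc=[11]
9: 0x2f (blk 11, set 1) → VC-HIT  vc=[3]
10: 0x2f (blk 11, set 1) → L1-HIT  vc=[3]
11: 0x2d (blk 11, set 1) → L1-HIT  vc=[3]
12: 0xe (blk 3, set 1) → VC-HIT  vc=[11]
13: 0x2f (blk 11, set 1) → VC-HIT  vc=[3]
14: 0x2d (blk 11, set 1) → L1-HIT  vc=[3]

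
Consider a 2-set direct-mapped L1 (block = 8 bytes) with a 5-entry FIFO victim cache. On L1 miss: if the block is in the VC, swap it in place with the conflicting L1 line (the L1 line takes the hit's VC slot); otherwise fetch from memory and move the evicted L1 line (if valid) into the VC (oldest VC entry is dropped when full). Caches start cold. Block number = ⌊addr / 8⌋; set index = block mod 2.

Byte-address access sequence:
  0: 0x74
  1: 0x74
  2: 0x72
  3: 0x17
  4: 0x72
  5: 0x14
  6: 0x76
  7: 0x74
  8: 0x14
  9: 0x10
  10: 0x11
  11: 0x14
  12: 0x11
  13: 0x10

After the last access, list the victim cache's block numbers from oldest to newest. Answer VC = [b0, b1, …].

VC = [14]

#0 0x74→b14/s0 MISS; vc=[]
#1 0x74→b14/s0 L1-HIT; vc=[]
#2 0x72→b14/s0 L1-HIT; vc=[]
#3 0x17→b2/s0 MISS; vc=[14]
#4 0x72→b14/s0 VC-HIT; vc=[2]
#5 0x14→b2/s0 VC-HIT; vc=[14]
#6 0x76→b14/s0 VC-HIT; vc=[2]
#7 0x74→b14/s0 L1-HIT; vc=[2]
#8 0x14→b2/s0 VC-HIT; vc=[14]
#9 0x10→b2/s0 L1-HIT; vc=[14]
#10 0x11→b2/s0 L1-HIT; vc=[14]
#11 0x14→b2/s0 L1-HIT; vc=[14]
#12 0x11→b2/s0 L1-HIT; vc=[14]
#13 0x10→b2/s0 L1-HIT; vc=[14]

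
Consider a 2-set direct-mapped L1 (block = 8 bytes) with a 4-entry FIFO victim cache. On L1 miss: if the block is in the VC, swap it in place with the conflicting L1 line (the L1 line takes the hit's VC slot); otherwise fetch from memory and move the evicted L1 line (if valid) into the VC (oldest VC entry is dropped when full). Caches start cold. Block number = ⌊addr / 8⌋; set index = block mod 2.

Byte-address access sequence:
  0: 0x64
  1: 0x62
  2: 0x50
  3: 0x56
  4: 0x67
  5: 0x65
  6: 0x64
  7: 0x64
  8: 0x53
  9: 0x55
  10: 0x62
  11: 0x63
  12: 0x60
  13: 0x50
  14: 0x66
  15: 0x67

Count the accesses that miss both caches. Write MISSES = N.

0: 0x64 (blk 12, set 0) → MISS  vc=[]
1: 0x62 (blk 12, set 0) → L1-HIT  vc=[]
2: 0x50 (blk 10, set 0) → MISS  vc=[12]
3: 0x56 (blk 10, set 0) → L1-HIT  vc=[12]
4: 0x67 (blk 12, set 0) → VC-HIT  vc=[10]
5: 0x65 (blk 12, set 0) → L1-HIT  vc=[10]
6: 0x64 (blk 12, set 0) → L1-HIT  vc=[10]
7: 0x64 (blk 12, set 0) → L1-HIT  vc=[10]
8: 0x53 (blk 10, set 0) → VC-HIT  vc=[12]
9: 0x55 (blk 10, set 0) → L1-HIT  vc=[12]
10: 0x62 (blk 12, set 0) → VC-HIT  vc=[10]
11: 0x63 (blk 12, set 0) → L1-HIT  vc=[10]
12: 0x60 (blk 12, set 0) → L1-HIT  vc=[10]
13: 0x50 (blk 10, set 0) → VC-HIT  vc=[12]
14: 0x66 (blk 12, set 0) → VC-HIT  vc=[10]
15: 0x67 (blk 12, set 0) → L1-HIT  vc=[10]

MISSES = 2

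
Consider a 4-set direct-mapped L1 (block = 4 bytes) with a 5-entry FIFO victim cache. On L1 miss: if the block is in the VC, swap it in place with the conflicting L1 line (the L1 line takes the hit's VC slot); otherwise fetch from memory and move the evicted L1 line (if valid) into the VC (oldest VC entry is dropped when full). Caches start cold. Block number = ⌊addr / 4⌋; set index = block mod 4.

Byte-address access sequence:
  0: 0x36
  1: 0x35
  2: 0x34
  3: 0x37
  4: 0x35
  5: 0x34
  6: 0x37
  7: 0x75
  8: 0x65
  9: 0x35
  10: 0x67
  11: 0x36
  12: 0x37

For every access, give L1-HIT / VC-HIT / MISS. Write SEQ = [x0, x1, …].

  [0] addr=0x36 blk=13 s=1: MISS | VC []
  [1] addr=0x35 blk=13 s=1: L1-HIT | VC []
  [2] addr=0x34 blk=13 s=1: L1-HIT | VC []
  [3] addr=0x37 blk=13 s=1: L1-HIT | VC []
  [4] addr=0x35 blk=13 s=1: L1-HIT | VC []
  [5] addr=0x34 blk=13 s=1: L1-HIT | VC []
  [6] addr=0x37 blk=13 s=1: L1-HIT | VC []
  [7] addr=0x75 blk=29 s=1: MISS | VC [13]
  [8] addr=0x65 blk=25 s=1: MISS | VC [13, 29]
  [9] addr=0x35 blk=13 s=1: VC-HIT | VC [25, 29]
  [10] addr=0x67 blk=25 s=1: VC-HIT | VC [13, 29]
  [11] addr=0x36 blk=13 s=1: VC-HIT | VC [25, 29]
  [12] addr=0x37 blk=13 s=1: L1-HIT | VC [25, 29]

SEQ = [MISS, L1-HIT, L1-HIT, L1-HIT, L1-HIT, L1-HIT, L1-HIT, MISS, MISS, VC-HIT, VC-HIT, VC-HIT, L1-HIT]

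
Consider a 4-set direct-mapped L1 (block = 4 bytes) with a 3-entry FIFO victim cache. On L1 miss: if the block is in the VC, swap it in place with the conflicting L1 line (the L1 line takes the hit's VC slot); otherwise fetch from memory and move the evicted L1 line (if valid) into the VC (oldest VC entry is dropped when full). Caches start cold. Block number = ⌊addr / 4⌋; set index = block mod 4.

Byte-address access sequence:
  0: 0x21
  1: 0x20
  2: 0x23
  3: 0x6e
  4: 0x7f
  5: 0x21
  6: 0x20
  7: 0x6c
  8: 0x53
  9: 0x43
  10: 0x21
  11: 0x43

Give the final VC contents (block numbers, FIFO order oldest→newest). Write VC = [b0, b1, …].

VC = [31, 8, 20]

0: 0x21 (blk 8, set 0) → MISS  vc=[]
1: 0x20 (blk 8, set 0) → L1-HIT  vc=[]
2: 0x23 (blk 8, set 0) → L1-HIT  vc=[]
3: 0x6e (blk 27, set 3) → MISS  vc=[]
4: 0x7f (blk 31, set 3) → MISS  vc=[27]
5: 0x21 (blk 8, set 0) → L1-HIT  vc=[27]
6: 0x20 (blk 8, set 0) → L1-HIT  vc=[27]
7: 0x6c (blk 27, set 3) → VC-HIT  vc=[31]
8: 0x53 (blk 20, set 0) → MISS  vc=[31, 8]
9: 0x43 (blk 16, set 0) → MISS  vc=[31, 8, 20]
10: 0x21 (blk 8, set 0) → VC-HIT  vc=[31, 16, 20]
11: 0x43 (blk 16, set 0) → VC-HIT  vc=[31, 8, 20]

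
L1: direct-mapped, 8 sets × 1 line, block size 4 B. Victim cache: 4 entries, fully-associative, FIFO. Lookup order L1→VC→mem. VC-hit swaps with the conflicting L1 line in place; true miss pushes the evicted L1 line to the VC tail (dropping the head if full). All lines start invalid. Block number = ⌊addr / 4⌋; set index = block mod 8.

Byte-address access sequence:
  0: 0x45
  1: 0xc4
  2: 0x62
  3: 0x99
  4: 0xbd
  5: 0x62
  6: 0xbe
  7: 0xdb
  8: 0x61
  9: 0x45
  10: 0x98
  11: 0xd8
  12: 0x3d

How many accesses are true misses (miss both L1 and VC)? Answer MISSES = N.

#0 0x45→b17/s1 MISS; vc=[]
#1 0xc4→b49/s1 MISS; vc=[17]
#2 0x62→b24/s0 MISS; vc=[17]
#3 0x99→b38/s6 MISS; vc=[17]
#4 0xbd→b47/s7 MISS; vc=[17]
#5 0x62→b24/s0 L1-HIT; vc=[17]
#6 0xbe→b47/s7 L1-HIT; vc=[17]
#7 0xdb→b54/s6 MISS; vc=[17,38]
#8 0x61→b24/s0 L1-HIT; vc=[17,38]
#9 0x45→b17/s1 VC-HIT; vc=[49,38]
#10 0x98→b38/s6 VC-HIT; vc=[49,54]
#11 0xd8→b54/s6 VC-HIT; vc=[49,38]
#12 0x3d→b15/s7 MISS; vc=[49,38,47]

MISSES = 7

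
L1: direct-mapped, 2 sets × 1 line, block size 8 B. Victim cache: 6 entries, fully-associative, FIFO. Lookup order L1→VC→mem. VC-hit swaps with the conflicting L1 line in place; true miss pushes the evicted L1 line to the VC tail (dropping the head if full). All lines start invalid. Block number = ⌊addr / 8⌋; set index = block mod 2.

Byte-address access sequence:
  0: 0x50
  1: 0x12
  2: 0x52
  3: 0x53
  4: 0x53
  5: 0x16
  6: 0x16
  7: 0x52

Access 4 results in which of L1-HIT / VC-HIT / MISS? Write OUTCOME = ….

0: 0x50 (blk 10, set 0) → MISS  vc=[]
1: 0x12 (blk 2, set 0) → MISS  vc=[10]
2: 0x52 (blk 10, set 0) → VC-HIT  vc=[2]
3: 0x53 (blk 10, set 0) → L1-HIT  vc=[2]
4: 0x53 (blk 10, set 0) → L1-HIT  vc=[2]
5: 0x16 (blk 2, set 0) → VC-HIT  vc=[10]
6: 0x16 (blk 2, set 0) → L1-HIT  vc=[10]
7: 0x52 (blk 10, set 0) → VC-HIT  vc=[2]

OUTCOME = L1-HIT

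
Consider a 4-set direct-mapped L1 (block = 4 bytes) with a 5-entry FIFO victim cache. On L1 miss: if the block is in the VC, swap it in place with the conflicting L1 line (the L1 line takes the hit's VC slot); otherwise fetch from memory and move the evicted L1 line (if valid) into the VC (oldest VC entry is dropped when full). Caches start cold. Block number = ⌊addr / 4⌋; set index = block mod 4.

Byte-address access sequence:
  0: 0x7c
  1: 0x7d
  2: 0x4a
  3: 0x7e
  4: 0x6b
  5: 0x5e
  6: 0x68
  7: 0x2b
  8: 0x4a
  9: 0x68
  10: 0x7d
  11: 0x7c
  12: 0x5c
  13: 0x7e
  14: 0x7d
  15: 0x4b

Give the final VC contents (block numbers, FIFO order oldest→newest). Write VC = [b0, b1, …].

VC = [10, 23, 26]

  [0] addr=0x7c blk=31 s=3: MISS | VC []
  [1] addr=0x7d blk=31 s=3: L1-HIT | VC []
  [2] addr=0x4a blk=18 s=2: MISS | VC []
  [3] addr=0x7e blk=31 s=3: L1-HIT | VC []
  [4] addr=0x6b blk=26 s=2: MISS | VC [18]
  [5] addr=0x5e blk=23 s=3: MISS | VC [18, 31]
  [6] addr=0x68 blk=26 s=2: L1-HIT | VC [18, 31]
  [7] addr=0x2b blk=10 s=2: MISS | VC [18, 31, 26]
  [8] addr=0x4a blk=18 s=2: VC-HIT | VC [10, 31, 26]
  [9] addr=0x68 blk=26 s=2: VC-HIT | VC [10, 31, 18]
  [10] addr=0x7d blk=31 s=3: VC-HIT | VC [10, 23, 18]
  [11] addr=0x7c blk=31 s=3: L1-HIT | VC [10, 23, 18]
  [12] addr=0x5c blk=23 s=3: VC-HIT | VC [10, 31, 18]
  [13] addr=0x7e blk=31 s=3: VC-HIT | VC [10, 23, 18]
  [14] addr=0x7d blk=31 s=3: L1-HIT | VC [10, 23, 18]
  [15] addr=0x4b blk=18 s=2: VC-HIT | VC [10, 23, 26]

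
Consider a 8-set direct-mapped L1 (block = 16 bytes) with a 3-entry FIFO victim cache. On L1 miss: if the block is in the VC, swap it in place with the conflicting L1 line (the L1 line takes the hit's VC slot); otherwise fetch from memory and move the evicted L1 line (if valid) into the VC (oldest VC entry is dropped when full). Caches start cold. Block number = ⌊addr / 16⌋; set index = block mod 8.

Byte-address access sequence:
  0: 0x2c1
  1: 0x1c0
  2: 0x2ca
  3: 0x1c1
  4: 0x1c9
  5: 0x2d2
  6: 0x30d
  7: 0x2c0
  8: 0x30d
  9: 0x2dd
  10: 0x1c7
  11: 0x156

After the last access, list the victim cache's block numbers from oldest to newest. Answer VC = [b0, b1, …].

VC = [44, 45]

  [0] addr=0x2c1 blk=44 s=4: MISS | VC []
  [1] addr=0x1c0 blk=28 s=4: MISS | VC [44]
  [2] addr=0x2ca blk=44 s=4: VC-HIT | VC [28]
  [3] addr=0x1c1 blk=28 s=4: VC-HIT | VC [44]
  [4] addr=0x1c9 blk=28 s=4: L1-HIT | VC [44]
  [5] addr=0x2d2 blk=45 s=5: MISS | VC [44]
  [6] addr=0x30d blk=48 s=0: MISS | VC [44]
  [7] addr=0x2c0 blk=44 s=4: VC-HIT | VC [28]
  [8] addr=0x30d blk=48 s=0: L1-HIT | VC [28]
  [9] addr=0x2dd blk=45 s=5: L1-HIT | VC [28]
  [10] addr=0x1c7 blk=28 s=4: VC-HIT | VC [44]
  [11] addr=0x156 blk=21 s=5: MISS | VC [44, 45]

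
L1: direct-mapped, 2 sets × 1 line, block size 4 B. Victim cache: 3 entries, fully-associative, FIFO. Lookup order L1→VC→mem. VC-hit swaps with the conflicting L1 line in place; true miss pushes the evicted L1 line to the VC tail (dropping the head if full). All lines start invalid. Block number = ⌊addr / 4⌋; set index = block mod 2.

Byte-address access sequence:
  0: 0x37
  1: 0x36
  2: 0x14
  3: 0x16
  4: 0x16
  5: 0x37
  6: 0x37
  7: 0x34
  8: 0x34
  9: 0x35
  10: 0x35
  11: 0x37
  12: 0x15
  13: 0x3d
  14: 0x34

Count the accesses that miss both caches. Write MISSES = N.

MISSES = 3

  [0] addr=0x37 blk=13 s=1: MISS | VC []
  [1] addr=0x36 blk=13 s=1: L1-HIT | VC []
  [2] addr=0x14 blk=5 s=1: MISS | VC [13]
  [3] addr=0x16 blk=5 s=1: L1-HIT | VC [13]
  [4] addr=0x16 blk=5 s=1: L1-HIT | VC [13]
  [5] addr=0x37 blk=13 s=1: VC-HIT | VC [5]
  [6] addr=0x37 blk=13 s=1: L1-HIT | VC [5]
  [7] addr=0x34 blk=13 s=1: L1-HIT | VC [5]
  [8] addr=0x34 blk=13 s=1: L1-HIT | VC [5]
  [9] addr=0x35 blk=13 s=1: L1-HIT | VC [5]
  [10] addr=0x35 blk=13 s=1: L1-HIT | VC [5]
  [11] addr=0x37 blk=13 s=1: L1-HIT | VC [5]
  [12] addr=0x15 blk=5 s=1: VC-HIT | VC [13]
  [13] addr=0x3d blk=15 s=1: MISS | VC [13, 5]
  [14] addr=0x34 blk=13 s=1: VC-HIT | VC [15, 5]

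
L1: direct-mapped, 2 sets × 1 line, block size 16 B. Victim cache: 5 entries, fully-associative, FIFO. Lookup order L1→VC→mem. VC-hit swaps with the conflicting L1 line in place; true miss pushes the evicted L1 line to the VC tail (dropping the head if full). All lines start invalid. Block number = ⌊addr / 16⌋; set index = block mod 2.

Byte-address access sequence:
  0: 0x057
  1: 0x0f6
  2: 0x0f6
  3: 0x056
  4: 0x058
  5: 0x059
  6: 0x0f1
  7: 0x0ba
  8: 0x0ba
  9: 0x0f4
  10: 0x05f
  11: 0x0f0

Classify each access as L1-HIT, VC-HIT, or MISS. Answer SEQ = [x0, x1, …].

SEQ = [MISS, MISS, L1-HIT, VC-HIT, L1-HIT, L1-HIT, VC-HIT, MISS, L1-HIT, VC-HIT, VC-HIT, VC-HIT]

#0 0x57→b5/s1 MISS; vc=[]
#1 0xf6→b15/s1 MISS; vc=[5]
#2 0xf6→b15/s1 L1-HIT; vc=[5]
#3 0x56→b5/s1 VC-HIT; vc=[15]
#4 0x58→b5/s1 L1-HIT; vc=[15]
#5 0x59→b5/s1 L1-HIT; vc=[15]
#6 0xf1→b15/s1 VC-HIT; vc=[5]
#7 0xba→b11/s1 MISS; vc=[5,15]
#8 0xba→b11/s1 L1-HIT; vc=[5,15]
#9 0xf4→b15/s1 VC-HIT; vc=[5,11]
#10 0x5f→b5/s1 VC-HIT; vc=[15,11]
#11 0xf0→b15/s1 VC-HIT; vc=[5,11]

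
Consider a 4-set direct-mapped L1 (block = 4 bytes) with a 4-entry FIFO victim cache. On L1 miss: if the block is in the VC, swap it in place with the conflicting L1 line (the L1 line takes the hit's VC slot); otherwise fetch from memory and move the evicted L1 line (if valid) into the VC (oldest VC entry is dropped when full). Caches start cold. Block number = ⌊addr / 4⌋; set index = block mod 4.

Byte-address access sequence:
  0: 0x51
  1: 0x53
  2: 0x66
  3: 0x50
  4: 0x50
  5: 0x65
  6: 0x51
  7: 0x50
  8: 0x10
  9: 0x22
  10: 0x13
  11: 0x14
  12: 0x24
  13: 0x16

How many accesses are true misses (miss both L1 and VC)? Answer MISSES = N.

0: 0x51 (blk 20, set 0) → MISS  vc=[]
1: 0x53 (blk 20, set 0) → L1-HIT  vc=[]
2: 0x66 (blk 25, set 1) → MISS  vc=[]
3: 0x50 (blk 20, set 0) → L1-HIT  vc=[]
4: 0x50 (blk 20, set 0) → L1-HIT  vc=[]
5: 0x65 (blk 25, set 1) → L1-HIT  vc=[]
6: 0x51 (blk 20, set 0) → L1-HIT  vc=[]
7: 0x50 (blk 20, set 0) → L1-HIT  vc=[]
8: 0x10 (blk 4, set 0) → MISS  vc=[20]
9: 0x22 (blk 8, set 0) → MISS  vc=[20, 4]
10: 0x13 (blk 4, set 0) → VC-HIT  vc=[20, 8]
11: 0x14 (blk 5, set 1) → MISS  vc=[20, 8, 25]
12: 0x24 (blk 9, set 1) → MISS  vc=[20, 8, 25, 5]
13: 0x16 (blk 5, set 1) → VC-HIT  vc=[20, 8, 25, 9]

MISSES = 6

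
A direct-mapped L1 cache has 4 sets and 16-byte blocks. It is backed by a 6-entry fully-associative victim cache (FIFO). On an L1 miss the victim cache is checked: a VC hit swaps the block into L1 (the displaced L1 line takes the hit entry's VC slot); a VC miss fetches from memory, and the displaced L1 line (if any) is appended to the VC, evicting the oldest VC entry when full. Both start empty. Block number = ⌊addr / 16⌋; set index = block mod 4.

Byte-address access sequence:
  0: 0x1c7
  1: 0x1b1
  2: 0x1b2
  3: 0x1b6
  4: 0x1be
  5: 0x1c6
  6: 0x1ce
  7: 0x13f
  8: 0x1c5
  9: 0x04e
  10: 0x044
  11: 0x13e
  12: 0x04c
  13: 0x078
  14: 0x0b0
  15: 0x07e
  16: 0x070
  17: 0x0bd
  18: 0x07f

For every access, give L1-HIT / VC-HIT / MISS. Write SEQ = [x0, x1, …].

  [0] addr=0x1c7 blk=28 s=0: MISS | VC []
  [1] addr=0x1b1 blk=27 s=3: MISS | VC []
  [2] addr=0x1b2 blk=27 s=3: L1-HIT | VC []
  [3] addr=0x1b6 blk=27 s=3: L1-HIT | VC []
  [4] addr=0x1be blk=27 s=3: L1-HIT | VC []
  [5] addr=0x1c6 blk=28 s=0: L1-HIT | VC []
  [6] addr=0x1ce blk=28 s=0: L1-HIT | VC []
  [7] addr=0x13f blk=19 s=3: MISS | VC [27]
  [8] addr=0x1c5 blk=28 s=0: L1-HIT | VC [27]
  [9] addr=0x4e blk=4 s=0: MISS | VC [27, 28]
  [10] addr=0x44 blk=4 s=0: L1-HIT | VC [27, 28]
  [11] addr=0x13e blk=19 s=3: L1-HIT | VC [27, 28]
  [12] addr=0x4c blk=4 s=0: L1-HIT | VC [27, 28]
  [13] addr=0x78 blk=7 s=3: MISS | VC [27, 28, 19]
  [14] addr=0xb0 blk=11 s=3: MISS | VC [27, 28, 19, 7]
  [15] addr=0x7e blk=7 s=3: VC-HIT | VC [27, 28, 19, 11]
  [16] addr=0x70 blk=7 s=3: L1-HIT | VC [27, 28, 19, 11]
  [17] addr=0xbd blk=11 s=3: VC-HIT | VC [27, 28, 19, 7]
  [18] addr=0x7f blk=7 s=3: VC-HIT | VC [27, 28, 19, 11]

SEQ = [MISS, MISS, L1-HIT, L1-HIT, L1-HIT, L1-HIT, L1-HIT, MISS, L1-HIT, MISS, L1-HIT, L1-HIT, L1-HIT, MISS, MISS, VC-HIT, L1-HIT, VC-HIT, VC-HIT]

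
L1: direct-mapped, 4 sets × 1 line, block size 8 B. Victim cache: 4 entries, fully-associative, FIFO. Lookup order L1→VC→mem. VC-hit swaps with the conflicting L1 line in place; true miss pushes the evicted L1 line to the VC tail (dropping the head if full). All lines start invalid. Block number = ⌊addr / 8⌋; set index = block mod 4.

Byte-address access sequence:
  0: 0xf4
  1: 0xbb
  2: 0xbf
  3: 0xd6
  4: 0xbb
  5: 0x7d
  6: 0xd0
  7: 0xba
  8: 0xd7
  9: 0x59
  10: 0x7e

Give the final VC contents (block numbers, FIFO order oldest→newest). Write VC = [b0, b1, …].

VC = [30, 11, 23]

0: 0xf4 (blk 30, set 2) → MISS  vc=[]
1: 0xbb (blk 23, set 3) → MISS  vc=[]
2: 0xbf (blk 23, set 3) → L1-HIT  vc=[]
3: 0xd6 (blk 26, set 2) → MISS  vc=[30]
4: 0xbb (blk 23, set 3) → L1-HIT  vc=[30]
5: 0x7d (blk 15, set 3) → MISS  vc=[30, 23]
6: 0xd0 (blk 26, set 2) → L1-HIT  vc=[30, 23]
7: 0xba (blk 23, set 3) → VC-HIT  vc=[30, 15]
8: 0xd7 (blk 26, set 2) → L1-HIT  vc=[30, 15]
9: 0x59 (blk 11, set 3) → MISS  vc=[30, 15, 23]
10: 0x7e (blk 15, set 3) → VC-HIT  vc=[30, 11, 23]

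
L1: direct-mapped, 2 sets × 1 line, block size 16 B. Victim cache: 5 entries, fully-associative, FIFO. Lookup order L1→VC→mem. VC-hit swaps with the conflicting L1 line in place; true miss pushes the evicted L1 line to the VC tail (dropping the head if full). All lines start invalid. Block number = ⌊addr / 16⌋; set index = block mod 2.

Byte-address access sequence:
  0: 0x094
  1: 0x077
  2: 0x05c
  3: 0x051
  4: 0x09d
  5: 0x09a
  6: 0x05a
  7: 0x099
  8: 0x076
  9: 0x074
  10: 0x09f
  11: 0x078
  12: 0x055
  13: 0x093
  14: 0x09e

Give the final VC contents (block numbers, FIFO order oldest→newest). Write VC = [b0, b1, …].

VC = [7, 5]

0: 0x94 (blk 9, set 1) → MISS  vc=[]
1: 0x77 (blk 7, set 1) → MISS  vc=[9]
2: 0x5c (blk 5, set 1) → MISS  vc=[9, 7]
3: 0x51 (blk 5, set 1) → L1-HIT  vc=[9, 7]
4: 0x9d (blk 9, set 1) → VC-HIT  vc=[5, 7]
5: 0x9a (blk 9, set 1) → L1-HIT  vc=[5, 7]
6: 0x5a (blk 5, set 1) → VC-HIT  vc=[9, 7]
7: 0x99 (blk 9, set 1) → VC-HIT  vc=[5, 7]
8: 0x76 (blk 7, set 1) → VC-HIT  vc=[5, 9]
9: 0x74 (blk 7, set 1) → L1-HIT  vc=[5, 9]
10: 0x9f (blk 9, set 1) → VC-HIT  vc=[5, 7]
11: 0x78 (blk 7, set 1) → VC-HIT  vc=[5, 9]
12: 0x55 (blk 5, set 1) → VC-HIT  vc=[7, 9]
13: 0x93 (blk 9, set 1) → VC-HIT  vc=[7, 5]
14: 0x9e (blk 9, set 1) → L1-HIT  vc=[7, 5]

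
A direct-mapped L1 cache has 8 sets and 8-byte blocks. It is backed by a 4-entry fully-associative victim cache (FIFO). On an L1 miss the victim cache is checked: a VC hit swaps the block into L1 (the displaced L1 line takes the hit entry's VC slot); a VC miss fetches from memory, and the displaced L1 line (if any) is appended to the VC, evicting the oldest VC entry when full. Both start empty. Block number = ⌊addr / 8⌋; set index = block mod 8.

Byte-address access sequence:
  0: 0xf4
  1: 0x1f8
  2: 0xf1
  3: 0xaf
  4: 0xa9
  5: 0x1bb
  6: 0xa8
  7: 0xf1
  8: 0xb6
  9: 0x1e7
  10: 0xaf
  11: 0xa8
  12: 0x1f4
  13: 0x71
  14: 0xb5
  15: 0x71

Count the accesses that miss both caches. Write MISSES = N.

  [0] addr=0xf4 blk=30 s=6: MISS | VC []
  [1] addr=0x1f8 blk=63 s=7: MISS | VC []
  [2] addr=0xf1 blk=30 s=6: L1-HIT | VC []
  [3] addr=0xaf blk=21 s=5: MISS | VC []
  [4] addr=0xa9 blk=21 s=5: L1-HIT | VC []
  [5] addr=0x1bb blk=55 s=7: MISS | VC [63]
  [6] addr=0xa8 blk=21 s=5: L1-HIT | VC [63]
  [7] addr=0xf1 blk=30 s=6: L1-HIT | VC [63]
  [8] addr=0xb6 blk=22 s=6: MISS | VC [63, 30]
  [9] addr=0x1e7 blk=60 s=4: MISS | VC [63, 30]
  [10] addr=0xaf blk=21 s=5: L1-HIT | VC [63, 30]
  [11] addr=0xa8 blk=21 s=5: L1-HIT | VC [63, 30]
  [12] addr=0x1f4 blk=62 s=6: MISS | VC [63, 30, 22]
  [13] addr=0x71 blk=14 s=6: MISS | VC [63, 30, 22, 62]
  [14] addr=0xb5 blk=22 s=6: VC-HIT | VC [63, 30, 14, 62]
  [15] addr=0x71 blk=14 s=6: VC-HIT | VC [63, 30, 22, 62]

MISSES = 8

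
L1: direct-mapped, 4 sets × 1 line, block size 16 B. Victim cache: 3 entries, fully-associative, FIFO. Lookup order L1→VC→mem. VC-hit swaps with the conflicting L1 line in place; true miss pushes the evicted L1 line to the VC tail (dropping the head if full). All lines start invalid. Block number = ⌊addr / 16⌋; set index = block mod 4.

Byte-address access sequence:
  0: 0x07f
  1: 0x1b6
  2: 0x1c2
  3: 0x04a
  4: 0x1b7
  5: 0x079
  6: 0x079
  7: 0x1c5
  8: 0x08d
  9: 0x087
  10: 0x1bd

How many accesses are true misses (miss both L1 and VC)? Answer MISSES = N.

MISSES = 5

#0 0x7f→b7/s3 MISS; vc=[]
#1 0x1b6→b27/s3 MISS; vc=[7]
#2 0x1c2→b28/s0 MISS; vc=[7]
#3 0x4a→b4/s0 MISS; vc=[7,28]
#4 0x1b7→b27/s3 L1-HIT; vc=[7,28]
#5 0x79→b7/s3 VC-HIT; vc=[27,28]
#6 0x79→b7/s3 L1-HIT; vc=[27,28]
#7 0x1c5→b28/s0 VC-HIT; vc=[27,4]
#8 0x8d→b8/s0 MISS; vc=[27,4,28]
#9 0x87→b8/s0 L1-HIT; vc=[27,4,28]
#10 0x1bd→b27/s3 VC-HIT; vc=[7,4,28]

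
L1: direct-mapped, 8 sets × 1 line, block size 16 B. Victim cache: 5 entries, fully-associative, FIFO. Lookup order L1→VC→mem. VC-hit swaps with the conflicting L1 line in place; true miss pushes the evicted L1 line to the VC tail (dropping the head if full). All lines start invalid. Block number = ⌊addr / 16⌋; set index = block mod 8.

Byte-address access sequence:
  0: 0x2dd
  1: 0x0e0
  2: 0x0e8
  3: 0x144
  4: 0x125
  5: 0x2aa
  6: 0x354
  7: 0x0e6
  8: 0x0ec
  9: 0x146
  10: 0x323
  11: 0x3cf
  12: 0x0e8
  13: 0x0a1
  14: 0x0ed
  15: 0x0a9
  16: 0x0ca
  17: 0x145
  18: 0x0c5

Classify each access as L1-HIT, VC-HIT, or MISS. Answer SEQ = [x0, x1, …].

0: 0x2dd (blk 45, set 5) → MISS  vc=[]
1: 0xe0 (blk 14, set 6) → MISS  vc=[]
2: 0xe8 (blk 14, set 6) → L1-HIT  vc=[]
3: 0x144 (blk 20, set 4) → MISS  vc=[]
4: 0x125 (blk 18, set 2) → MISS  vc=[]
5: 0x2aa (blk 42, set 2) → MISS  vc=[18]
6: 0x354 (blk 53, set 5) → MISS  vc=[18, 45]
7: 0xe6 (blk 14, set 6) → L1-HIT  vc=[18, 45]
8: 0xec (blk 14, set 6) → L1-HIT  vc=[18, 45]
9: 0x146 (blk 20, set 4) → L1-HIT  vc=[18, 45]
10: 0x323 (blk 50, set 2) → MISS  vc=[18, 45, 42]
11: 0x3cf (blk 60, set 4) → MISS  vc=[18, 45, 42, 20]
12: 0xe8 (blk 14, set 6) → L1-HIT  vc=[18, 45, 42, 20]
13: 0xa1 (blk 10, set 2) → MISS  vc=[18, 45, 42, 20, 50]
14: 0xed (blk 14, set 6) → L1-HIT  vc=[18, 45, 42, 20, 50]
15: 0xa9 (blk 10, set 2) → L1-HIT  vc=[18, 45, 42, 20, 50]
16: 0xca (blk 12, set 4) → MISS  vc=[45, 42, 20, 50, 60]
17: 0x145 (blk 20, set 4) → VC-HIT  vc=[45, 42, 12, 50, 60]
18: 0xc5 (blk 12, set 4) → VC-HIT  vc=[45, 42, 20, 50, 60]

SEQ = [MISS, MISS, L1-HIT, MISS, MISS, MISS, MISS, L1-HIT, L1-HIT, L1-HIT, MISS, MISS, L1-HIT, MISS, L1-HIT, L1-HIT, MISS, VC-HIT, VC-HIT]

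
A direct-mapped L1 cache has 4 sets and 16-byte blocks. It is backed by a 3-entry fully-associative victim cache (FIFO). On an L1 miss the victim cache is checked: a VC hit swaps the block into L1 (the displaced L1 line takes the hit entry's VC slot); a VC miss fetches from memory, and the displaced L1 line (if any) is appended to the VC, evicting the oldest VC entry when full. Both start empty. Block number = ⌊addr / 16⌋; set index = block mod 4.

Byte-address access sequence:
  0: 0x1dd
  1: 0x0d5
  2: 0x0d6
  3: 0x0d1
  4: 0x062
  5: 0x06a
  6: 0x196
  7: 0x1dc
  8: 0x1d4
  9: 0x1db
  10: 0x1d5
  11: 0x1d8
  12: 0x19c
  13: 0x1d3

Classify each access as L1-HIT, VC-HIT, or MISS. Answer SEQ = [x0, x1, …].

0: 0x1dd (blk 29, set 1) → MISS  vc=[]
1: 0xd5 (blk 13, set 1) → MISS  vc=[29]
2: 0xd6 (blk 13, set 1) → L1-HIT  vc=[29]
3: 0xd1 (blk 13, set 1) → L1-HIT  vc=[29]
4: 0x62 (blk 6, set 2) → MISS  vc=[29]
5: 0x6a (blk 6, set 2) → L1-HIT  vc=[29]
6: 0x196 (blk 25, set 1) → MISS  vc=[29, 13]
7: 0x1dc (blk 29, set 1) → VC-HIT  vc=[25, 13]
8: 0x1d4 (blk 29, set 1) → L1-HIT  vc=[25, 13]
9: 0x1db (blk 29, set 1) → L1-HIT  vc=[25, 13]
10: 0x1d5 (blk 29, set 1) → L1-HIT  vc=[25, 13]
11: 0x1d8 (blk 29, set 1) → L1-HIT  vc=[25, 13]
12: 0x19c (blk 25, set 1) → VC-HIT  vc=[29, 13]
13: 0x1d3 (blk 29, set 1) → VC-HIT  vc=[25, 13]

SEQ = [MISS, MISS, L1-HIT, L1-HIT, MISS, L1-HIT, MISS, VC-HIT, L1-HIT, L1-HIT, L1-HIT, L1-HIT, VC-HIT, VC-HIT]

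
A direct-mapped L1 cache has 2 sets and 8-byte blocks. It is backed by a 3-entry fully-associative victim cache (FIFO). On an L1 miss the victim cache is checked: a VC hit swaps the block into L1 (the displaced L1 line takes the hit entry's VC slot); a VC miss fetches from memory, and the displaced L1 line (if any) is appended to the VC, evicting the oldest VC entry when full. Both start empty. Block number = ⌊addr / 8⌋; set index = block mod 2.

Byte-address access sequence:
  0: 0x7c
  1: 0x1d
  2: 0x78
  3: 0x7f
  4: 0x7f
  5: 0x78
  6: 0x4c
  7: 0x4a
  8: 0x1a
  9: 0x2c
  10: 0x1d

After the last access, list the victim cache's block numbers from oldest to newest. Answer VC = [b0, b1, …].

VC = [9, 15, 5]

  [0] addr=0x7c blk=15 s=1: MISS | VC []
  [1] addr=0x1d blk=3 s=1: MISS | VC [15]
  [2] addr=0x78 blk=15 s=1: VC-HIT | VC [3]
  [3] addr=0x7f blk=15 s=1: L1-HIT | VC [3]
  [4] addr=0x7f blk=15 s=1: L1-HIT | VC [3]
  [5] addr=0x78 blk=15 s=1: L1-HIT | VC [3]
  [6] addr=0x4c blk=9 s=1: MISS | VC [3, 15]
  [7] addr=0x4a blk=9 s=1: L1-HIT | VC [3, 15]
  [8] addr=0x1a blk=3 s=1: VC-HIT | VC [9, 15]
  [9] addr=0x2c blk=5 s=1: MISS | VC [9, 15, 3]
  [10] addr=0x1d blk=3 s=1: VC-HIT | VC [9, 15, 5]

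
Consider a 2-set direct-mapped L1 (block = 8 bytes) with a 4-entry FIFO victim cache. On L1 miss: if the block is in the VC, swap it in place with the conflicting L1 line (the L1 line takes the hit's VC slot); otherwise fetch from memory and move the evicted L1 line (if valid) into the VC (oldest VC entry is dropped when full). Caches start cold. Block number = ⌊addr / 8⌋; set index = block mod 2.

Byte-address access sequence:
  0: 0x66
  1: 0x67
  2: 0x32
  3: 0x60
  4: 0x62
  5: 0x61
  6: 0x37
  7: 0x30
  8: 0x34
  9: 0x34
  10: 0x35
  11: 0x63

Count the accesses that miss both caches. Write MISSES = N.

MISSES = 2

  [0] addr=0x66 blk=12 s=0: MISS | VC []
  [1] addr=0x67 blk=12 s=0: L1-HIT | VC []
  [2] addr=0x32 blk=6 s=0: MISS | VC [12]
  [3] addr=0x60 blk=12 s=0: VC-HIT | VC [6]
  [4] addr=0x62 blk=12 s=0: L1-HIT | VC [6]
  [5] addr=0x61 blk=12 s=0: L1-HIT | VC [6]
  [6] addr=0x37 blk=6 s=0: VC-HIT | VC [12]
  [7] addr=0x30 blk=6 s=0: L1-HIT | VC [12]
  [8] addr=0x34 blk=6 s=0: L1-HIT | VC [12]
  [9] addr=0x34 blk=6 s=0: L1-HIT | VC [12]
  [10] addr=0x35 blk=6 s=0: L1-HIT | VC [12]
  [11] addr=0x63 blk=12 s=0: VC-HIT | VC [6]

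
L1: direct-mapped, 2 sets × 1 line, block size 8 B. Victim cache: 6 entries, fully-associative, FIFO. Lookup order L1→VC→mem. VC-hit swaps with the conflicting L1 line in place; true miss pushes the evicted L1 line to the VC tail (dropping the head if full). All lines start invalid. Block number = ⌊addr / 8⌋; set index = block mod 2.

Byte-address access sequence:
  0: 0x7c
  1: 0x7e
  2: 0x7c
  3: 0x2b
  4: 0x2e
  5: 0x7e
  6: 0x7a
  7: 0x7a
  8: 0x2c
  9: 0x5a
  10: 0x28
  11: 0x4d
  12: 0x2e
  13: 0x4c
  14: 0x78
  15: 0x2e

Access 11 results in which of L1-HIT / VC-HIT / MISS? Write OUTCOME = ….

#0 0x7c→b15/s1 MISS; vc=[]
#1 0x7e→b15/s1 L1-HIT; vc=[]
#2 0x7c→b15/s1 L1-HIT; vc=[]
#3 0x2b→b5/s1 MISS; vc=[15]
#4 0x2e→b5/s1 L1-HIT; vc=[15]
#5 0x7e→b15/s1 VC-HIT; vc=[5]
#6 0x7a→b15/s1 L1-HIT; vc=[5]
#7 0x7a→b15/s1 L1-HIT; vc=[5]
#8 0x2c→b5/s1 VC-HIT; vc=[15]
#9 0x5a→b11/s1 MISS; vc=[15,5]
#10 0x28→b5/s1 VC-HIT; vc=[15,11]
#11 0x4d→b9/s1 MISS; vc=[15,11,5]
#12 0x2e→b5/s1 VC-HIT; vc=[15,11,9]
#13 0x4c→b9/s1 VC-HIT; vc=[15,11,5]
#14 0x78→b15/s1 VC-HIT; vc=[9,11,5]
#15 0x2e→b5/s1 VC-HIT; vc=[9,11,15]

OUTCOME = MISS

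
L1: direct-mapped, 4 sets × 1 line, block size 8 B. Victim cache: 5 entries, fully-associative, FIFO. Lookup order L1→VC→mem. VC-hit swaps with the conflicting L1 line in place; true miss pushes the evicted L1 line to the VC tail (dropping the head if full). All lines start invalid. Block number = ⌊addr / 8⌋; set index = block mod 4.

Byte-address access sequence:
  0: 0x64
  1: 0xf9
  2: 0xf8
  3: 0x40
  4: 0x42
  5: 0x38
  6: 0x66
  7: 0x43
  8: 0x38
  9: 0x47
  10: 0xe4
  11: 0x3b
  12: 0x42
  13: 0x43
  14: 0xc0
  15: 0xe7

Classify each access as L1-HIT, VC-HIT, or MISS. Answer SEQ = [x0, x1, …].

SEQ = [MISS, MISS, L1-HIT, MISS, L1-HIT, MISS, VC-HIT, VC-HIT, L1-HIT, L1-HIT, MISS, L1-HIT, VC-HIT, L1-HIT, MISS, VC-HIT]

  [0] addr=0x64 blk=12 s=0: MISS | VC []
  [1] addr=0xf9 blk=31 s=3: MISS | VC []
  [2] addr=0xf8 blk=31 s=3: L1-HIT | VC []
  [3] addr=0x40 blk=8 s=0: MISS | VC [12]
  [4] addr=0x42 blk=8 s=0: L1-HIT | VC [12]
  [5] addr=0x38 blk=7 s=3: MISS | VC [12, 31]
  [6] addr=0x66 blk=12 s=0: VC-HIT | VC [8, 31]
  [7] addr=0x43 blk=8 s=0: VC-HIT | VC [12, 31]
  [8] addr=0x38 blk=7 s=3: L1-HIT | VC [12, 31]
  [9] addr=0x47 blk=8 s=0: L1-HIT | VC [12, 31]
  [10] addr=0xe4 blk=28 s=0: MISS | VC [12, 31, 8]
  [11] addr=0x3b blk=7 s=3: L1-HIT | VC [12, 31, 8]
  [12] addr=0x42 blk=8 s=0: VC-HIT | VC [12, 31, 28]
  [13] addr=0x43 blk=8 s=0: L1-HIT | VC [12, 31, 28]
  [14] addr=0xc0 blk=24 s=0: MISS | VC [12, 31, 28, 8]
  [15] addr=0xe7 blk=28 s=0: VC-HIT | VC [12, 31, 24, 8]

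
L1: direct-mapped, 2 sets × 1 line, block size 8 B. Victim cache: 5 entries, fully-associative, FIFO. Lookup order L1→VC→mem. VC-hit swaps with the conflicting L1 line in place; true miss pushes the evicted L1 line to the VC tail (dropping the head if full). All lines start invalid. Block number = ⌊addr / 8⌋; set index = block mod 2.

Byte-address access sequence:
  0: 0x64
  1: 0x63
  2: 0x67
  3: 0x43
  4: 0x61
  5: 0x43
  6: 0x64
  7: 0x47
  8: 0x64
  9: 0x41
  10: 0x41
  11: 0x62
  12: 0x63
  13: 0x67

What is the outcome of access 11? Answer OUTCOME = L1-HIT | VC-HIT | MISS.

  [0] addr=0x64 blk=12 s=0: MISS | VC []
  [1] addr=0x63 blk=12 s=0: L1-HIT | VC []
  [2] addr=0x67 blk=12 s=0: L1-HIT | VC []
  [3] addr=0x43 blk=8 s=0: MISS | VC [12]
  [4] addr=0x61 blk=12 s=0: VC-HIT | VC [8]
  [5] addr=0x43 blk=8 s=0: VC-HIT | VC [12]
  [6] addr=0x64 blk=12 s=0: VC-HIT | VC [8]
  [7] addr=0x47 blk=8 s=0: VC-HIT | VC [12]
  [8] addr=0x64 blk=12 s=0: VC-HIT | VC [8]
  [9] addr=0x41 blk=8 s=0: VC-HIT | VC [12]
  [10] addr=0x41 blk=8 s=0: L1-HIT | VC [12]
  [11] addr=0x62 blk=12 s=0: VC-HIT | VC [8]
  [12] addr=0x63 blk=12 s=0: L1-HIT | VC [8]
  [13] addr=0x67 blk=12 s=0: L1-HIT | VC [8]

OUTCOME = VC-HIT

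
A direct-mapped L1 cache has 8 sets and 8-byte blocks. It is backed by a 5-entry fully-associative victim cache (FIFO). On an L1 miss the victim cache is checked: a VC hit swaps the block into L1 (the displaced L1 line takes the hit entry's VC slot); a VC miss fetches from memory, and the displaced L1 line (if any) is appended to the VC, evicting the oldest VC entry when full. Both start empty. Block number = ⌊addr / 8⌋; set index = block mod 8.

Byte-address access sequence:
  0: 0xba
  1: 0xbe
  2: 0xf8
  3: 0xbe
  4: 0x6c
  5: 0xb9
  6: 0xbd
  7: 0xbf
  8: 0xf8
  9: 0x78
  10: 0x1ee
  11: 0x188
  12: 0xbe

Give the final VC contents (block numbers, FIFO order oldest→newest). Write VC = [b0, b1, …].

#0 0xba→b23/s7 MISS; vc=[]
#1 0xbe→b23/s7 L1-HIT; vc=[]
#2 0xf8→b31/s7 MISS; vc=[23]
#3 0xbe→b23/s7 VC-HIT; vc=[31]
#4 0x6c→b13/s5 MISS; vc=[31]
#5 0xb9→b23/s7 L1-HIT; vc=[31]
#6 0xbd→b23/s7 L1-HIT; vc=[31]
#7 0xbf→b23/s7 L1-HIT; vc=[31]
#8 0xf8→b31/s7 VC-HIT; vc=[23]
#9 0x78→b15/s7 MISS; vc=[23,31]
#10 0x1ee→b61/s5 MISS; vc=[23,31,13]
#11 0x188→b49/s1 MISS; vc=[23,31,13]
#12 0xbe→b23/s7 VC-HIT; vc=[15,31,13]

VC = [15, 31, 13]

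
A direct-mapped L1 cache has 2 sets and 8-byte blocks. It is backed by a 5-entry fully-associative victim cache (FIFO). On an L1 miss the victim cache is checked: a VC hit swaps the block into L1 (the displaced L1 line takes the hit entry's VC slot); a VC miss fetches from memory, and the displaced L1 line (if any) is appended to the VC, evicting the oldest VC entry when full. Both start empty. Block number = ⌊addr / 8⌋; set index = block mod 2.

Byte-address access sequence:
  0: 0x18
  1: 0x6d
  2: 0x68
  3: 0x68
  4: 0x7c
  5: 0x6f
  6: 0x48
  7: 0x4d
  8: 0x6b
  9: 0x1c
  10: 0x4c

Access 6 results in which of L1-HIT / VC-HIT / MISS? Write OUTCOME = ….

OUTCOME = MISS

0: 0x18 (blk 3, set 1) → MISS  vc=[]
1: 0x6d (blk 13, set 1) → MISS  vc=[3]
2: 0x68 (blk 13, set 1) → L1-HIT  vc=[3]
3: 0x68 (blk 13, set 1) → L1-HIT  vc=[3]
4: 0x7c (blk 15, set 1) → MISS  vc=[3, 13]
5: 0x6f (blk 13, set 1) → VC-HIT  vc=[3, 15]
6: 0x48 (blk 9, set 1) → MISS  vc=[3, 15, 13]
7: 0x4d (blk 9, set 1) → L1-HIT  vc=[3, 15, 13]
8: 0x6b (blk 13, set 1) → VC-HIT  vc=[3, 15, 9]
9: 0x1c (blk 3, set 1) → VC-HIT  vc=[13, 15, 9]
10: 0x4c (blk 9, set 1) → VC-HIT  vc=[13, 15, 3]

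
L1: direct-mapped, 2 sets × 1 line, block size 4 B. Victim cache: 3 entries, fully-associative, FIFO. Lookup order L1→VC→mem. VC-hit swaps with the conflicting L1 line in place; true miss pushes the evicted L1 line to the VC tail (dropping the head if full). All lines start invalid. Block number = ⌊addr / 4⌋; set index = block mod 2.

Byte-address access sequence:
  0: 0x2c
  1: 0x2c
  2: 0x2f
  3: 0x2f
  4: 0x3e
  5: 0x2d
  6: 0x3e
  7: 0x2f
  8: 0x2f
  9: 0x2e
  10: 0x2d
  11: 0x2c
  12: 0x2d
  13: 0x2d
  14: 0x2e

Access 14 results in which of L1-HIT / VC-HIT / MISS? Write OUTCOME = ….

0: 0x2c (blk 11, set 1) → MISS  vc=[]
1: 0x2c (blk 11, set 1) → L1-HIT  vc=[]
2: 0x2f (blk 11, set 1) → L1-HIT  vc=[]
3: 0x2f (blk 11, set 1) → L1-HIT  vc=[]
4: 0x3e (blk 15, set 1) → MISS  vc=[11]
5: 0x2d (blk 11, set 1) → VC-HIT  vc=[15]
6: 0x3e (blk 15, set 1) → VC-HIT  vc=[11]
7: 0x2f (blk 11, set 1) → VC-HIT  vc=[15]
8: 0x2f (blk 11, set 1) → L1-HIT  vc=[15]
9: 0x2e (blk 11, set 1) → L1-HIT  vc=[15]
10: 0x2d (blk 11, set 1) → L1-HIT  vc=[15]
11: 0x2c (blk 11, set 1) → L1-HIT  vc=[15]
12: 0x2d (blk 11, set 1) → L1-HIT  vc=[15]
13: 0x2d (blk 11, set 1) → L1-HIT  vc=[15]
14: 0x2e (blk 11, set 1) → L1-HIT  vc=[15]

OUTCOME = L1-HIT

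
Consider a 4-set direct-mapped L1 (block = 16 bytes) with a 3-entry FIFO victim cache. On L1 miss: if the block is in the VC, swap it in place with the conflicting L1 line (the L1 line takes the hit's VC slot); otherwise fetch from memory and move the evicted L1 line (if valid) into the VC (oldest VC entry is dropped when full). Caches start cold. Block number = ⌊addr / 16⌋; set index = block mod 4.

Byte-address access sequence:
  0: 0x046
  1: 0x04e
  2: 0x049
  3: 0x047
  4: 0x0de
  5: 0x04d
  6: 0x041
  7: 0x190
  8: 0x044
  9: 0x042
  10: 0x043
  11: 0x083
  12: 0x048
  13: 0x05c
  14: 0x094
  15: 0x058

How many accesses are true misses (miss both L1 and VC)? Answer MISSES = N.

MISSES = 6

0: 0x46 (blk 4, set 0) → MISS  vc=[]
1: 0x4e (blk 4, set 0) → L1-HIT  vc=[]
2: 0x49 (blk 4, set 0) → L1-HIT  vc=[]
3: 0x47 (blk 4, set 0) → L1-HIT  vc=[]
4: 0xde (blk 13, set 1) → MISS  vc=[]
5: 0x4d (blk 4, set 0) → L1-HIT  vc=[]
6: 0x41 (blk 4, set 0) → L1-HIT  vc=[]
7: 0x190 (blk 25, set 1) → MISS  vc=[13]
8: 0x44 (blk 4, set 0) → L1-HIT  vc=[13]
9: 0x42 (blk 4, set 0) → L1-HIT  vc=[13]
10: 0x43 (blk 4, set 0) → L1-HIT  vc=[13]
11: 0x83 (blk 8, set 0) → MISS  vc=[13, 4]
12: 0x48 (blk 4, set 0) → VC-HIT  vc=[13, 8]
13: 0x5c (blk 5, set 1) → MISS  vc=[13, 8, 25]
14: 0x94 (blk 9, set 1) → MISS  vc=[8, 25, 5]
15: 0x58 (blk 5, set 1) → VC-HIT  vc=[8, 25, 9]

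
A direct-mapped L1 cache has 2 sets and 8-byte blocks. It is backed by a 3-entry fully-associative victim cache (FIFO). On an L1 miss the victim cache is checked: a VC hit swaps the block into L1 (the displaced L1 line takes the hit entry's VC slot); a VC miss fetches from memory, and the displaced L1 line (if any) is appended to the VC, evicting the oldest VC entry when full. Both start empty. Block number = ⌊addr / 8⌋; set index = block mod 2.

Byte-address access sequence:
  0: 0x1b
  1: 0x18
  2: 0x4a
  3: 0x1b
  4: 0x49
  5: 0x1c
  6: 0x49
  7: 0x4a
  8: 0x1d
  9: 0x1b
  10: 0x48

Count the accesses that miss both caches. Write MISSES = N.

0: 0x1b (blk 3, set 1) → MISS  vc=[]
1: 0x18 (blk 3, set 1) → L1-HIT  vc=[]
2: 0x4a (blk 9, set 1) → MISS  vc=[3]
3: 0x1b (blk 3, set 1) → VC-HIT  vc=[9]
4: 0x49 (blk 9, set 1) → VC-HIT  vc=[3]
5: 0x1c (blk 3, set 1) → VC-HIT  vc=[9]
6: 0x49 (blk 9, set 1) → VC-HIT  vc=[3]
7: 0x4a (blk 9, set 1) → L1-HIT  vc=[3]
8: 0x1d (blk 3, set 1) → VC-HIT  vc=[9]
9: 0x1b (blk 3, set 1) → L1-HIT  vc=[9]
10: 0x48 (blk 9, set 1) → VC-HIT  vc=[3]

MISSES = 2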